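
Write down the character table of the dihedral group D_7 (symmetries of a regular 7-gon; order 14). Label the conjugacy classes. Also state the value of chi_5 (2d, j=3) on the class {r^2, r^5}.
Conjugacy classes: {e} of size 1, {r^1, r^6} of size 2, {r^2, r^5} of size 2, {r^3, r^4} of size 2, {s, sr, ..., sr^6} of size 7.
Character table:
  irrep \ class              {e} (size 1)  {r^1, r^6} (size 2)  {r^2, r^5} (size 2)  {r^3, r^4} (size 2)  {s, sr, ..., sr^6} (size 7)
  chi_1 (triv)               1             1                    1                    1                    1                          
  chi_2 (sign: r->1, s->-1)  1             1                    1                    1                    -1                         
  chi_3 (2d, j=1)            2             2*cos(2*pi/7)        -2*cos(3*pi/7)       -2*cos(pi/7)         0                          
  chi_4 (2d, j=2)            2             -2*cos(3*pi/7)       -2*cos(pi/7)         2*cos(2*pi/7)        0                          
  chi_5 (2d, j=3)            2             -2*cos(pi/7)         2*cos(2*pi/7)        -2*cos(3*pi/7)       0                          

Spot check: chi_5 (2d, j=3) on {r^2, r^5} = 2*cos(2*pi/7).

Proof sketch: D_7 has order 2*7 = 14 with 5 conjugacy classes, hence 5 irreducibles. Sum of squared dims 1 + 1 + 4 + 4 + 4 = 14 = |G|. Linear characters come from the abelianisation; the 2-dimensional irreps have character r^k -> 2*cos(2*pi*j*k/7), reflections -> 0.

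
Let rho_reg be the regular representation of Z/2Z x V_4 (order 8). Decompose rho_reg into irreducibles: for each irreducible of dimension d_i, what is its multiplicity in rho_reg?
Each irreducible V_i of dimension d_i appears with multiplicity d_i, i.e. rho_reg = (direct sum over all irreducibles V_i) d_i V_i. The irreducible dimensions for Z/2Z x V_4 are 1, 1, 1, 1, 1, 1, 1, 1: 8 irreducibles of dimension 1, each with multiplicity 1. Total dimension 8*1*1 = 8 = |G|.

Working: General theorem: in the regular representation of a finite group G, each irreducible appears with multiplicity equal to its dimension. Check: dim(rho_reg) = sum d_i^2 = 1 + 1 + 1 + 1 + 1 + 1 + 1 + 1 = 8 = |G|.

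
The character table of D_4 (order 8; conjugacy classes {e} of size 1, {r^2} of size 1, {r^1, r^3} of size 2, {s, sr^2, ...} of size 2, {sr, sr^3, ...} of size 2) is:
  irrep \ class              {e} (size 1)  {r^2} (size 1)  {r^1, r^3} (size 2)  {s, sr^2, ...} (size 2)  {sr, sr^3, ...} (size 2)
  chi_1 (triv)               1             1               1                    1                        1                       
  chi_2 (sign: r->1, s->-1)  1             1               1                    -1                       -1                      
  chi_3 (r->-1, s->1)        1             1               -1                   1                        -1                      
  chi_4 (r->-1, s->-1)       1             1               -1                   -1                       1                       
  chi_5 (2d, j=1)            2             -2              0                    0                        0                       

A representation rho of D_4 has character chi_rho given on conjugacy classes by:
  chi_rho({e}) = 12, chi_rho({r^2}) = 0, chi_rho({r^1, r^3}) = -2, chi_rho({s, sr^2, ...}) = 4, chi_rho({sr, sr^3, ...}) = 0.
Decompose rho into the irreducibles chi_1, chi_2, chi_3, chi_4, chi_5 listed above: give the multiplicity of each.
Multiplicities: chi_1: 2, chi_2: 0, chi_3: 3, chi_4: 1, chi_5: 3.

Explanation: Use <chi_rho, chi> = (1/|G|) sum_C |C| * chi_rho(C) * conj(chi(C)) with |G| = 8 for each irreducible chi in the table:
  <chi_rho, chi_1> = (1/8)[1*(12)*conj(1) + 1*(0)*conj(1) + 2*(-2)*conj(1) + 2*(4)*conj(1) + 2*(0)*conj(1)]
      = (1/8)[(12) + (0) + (-4) + (8) + (0)] = 16/8 = 2
  <chi_rho, chi_2> = (1/8)[1*(12)*conj(1) + 1*(0)*conj(1) + 2*(-2)*conj(1) + 2*(4)*conj(-1) + 2*(0)*conj(-1)]
      = (1/8)[(12) + (0) + (-4) + (-8) + (0)] = 0/8 = 0
  <chi_rho, chi_3> = (1/8)[1*(12)*conj(1) + 1*(0)*conj(1) + 2*(-2)*conj(-1) + 2*(4)*conj(1) + 2*(0)*conj(-1)]
      = (1/8)[(12) + (0) + (4) + (8) + (0)] = 24/8 = 3
  <chi_rho, chi_4> = (1/8)[1*(12)*conj(1) + 1*(0)*conj(1) + 2*(-2)*conj(-1) + 2*(4)*conj(-1) + 2*(0)*conj(1)]
      = (1/8)[(12) + (0) + (4) + (-8) + (0)] = 8/8 = 1
  <chi_rho, chi_5> = (1/8)[1*(12)*conj(2) + 1*(0)*conj(-2) + 2*(-2)*conj(0) + 2*(4)*conj(0) + 2*(0)*conj(0)]
      = (1/8)[(24) + (0) + (0) + (0) + (0)] = 24/8 = 3
Dimension check: dim(rho) = sum (mult * dim) = 2*1 + 0*1 + 3*1 + 1*1 + 3*2 = 12 = chi_rho(e) = 12.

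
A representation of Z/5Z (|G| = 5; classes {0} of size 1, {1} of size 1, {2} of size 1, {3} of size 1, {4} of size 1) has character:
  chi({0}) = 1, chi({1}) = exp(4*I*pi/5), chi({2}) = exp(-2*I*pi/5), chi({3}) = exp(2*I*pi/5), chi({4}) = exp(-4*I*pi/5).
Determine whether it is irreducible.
Irreducible: <chi, chi> = 1.

Reasoning: <chi, chi> = (1/|G|) sum_C |C| * |chi(C)|^2 = (1/5)[1*|1|^2 + 1*|exp(4*I*pi/5)|^2 + 1*|exp(-2*I*pi/5)|^2 + 1*|exp(2*I*pi/5)|^2 + 1*|exp(-4*I*pi/5)|^2]
  = (1/5)[(1) + (1) + (1) + (1) + (1)] = 5/5 = 1.
(Exp terms are combined using exp(i*s)*conj(exp(i*t)) = exp(i*(s-t)), and sums of them are collapsed using the identity that for every m > 1 the m distinct m-th roots of unity sum to 0, e.g. 1 + exp(2*I*pi/3) + exp(-2*I*pi/3) = 0.)
A character is irreducible iff <chi, chi> = 1, so this representation is irreducible.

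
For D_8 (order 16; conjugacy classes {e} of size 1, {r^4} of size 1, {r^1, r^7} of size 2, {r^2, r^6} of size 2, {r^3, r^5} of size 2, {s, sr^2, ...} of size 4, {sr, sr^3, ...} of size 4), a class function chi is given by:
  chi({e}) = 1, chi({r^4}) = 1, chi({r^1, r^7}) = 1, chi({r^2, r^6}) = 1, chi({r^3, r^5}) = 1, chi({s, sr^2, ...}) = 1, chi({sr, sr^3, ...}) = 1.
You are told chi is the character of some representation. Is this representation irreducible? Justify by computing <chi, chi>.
Irreducible: <chi, chi> = 1.

Details: <chi, chi> = (1/|G|) sum_C |C| * |chi(C)|^2 = (1/16)[1*|1|^2 + 1*|1|^2 + 2*|1|^2 + 2*|1|^2 + 2*|1|^2 + 4*|1|^2 + 4*|1|^2]
  = (1/16)[(1) + (1) + (2) + (2) + (2) + (4) + (4)] = 16/16 = 1.
A character is irreducible iff <chi, chi> = 1, so this representation is irreducible.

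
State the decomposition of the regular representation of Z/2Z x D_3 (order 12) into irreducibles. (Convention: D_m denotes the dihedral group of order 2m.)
Each irreducible V_i of dimension d_i appears with multiplicity d_i, i.e. rho_reg = (direct sum over all irreducibles V_i) d_i V_i. The irreducible dimensions for Z/2Z x D_3 are 1, 1, 1, 1, 2, 2: 4 irreducibles of dimension 1, each with multiplicity 1; 2 irreducibles of dimension 2, each with multiplicity 2. Total dimension 4*1*1 + 2*2*2 = 12 = |G|.

Argument: General theorem: in the regular representation of a finite group G, each irreducible appears with multiplicity equal to its dimension. Check: dim(rho_reg) = sum d_i^2 = 1 + 1 + 1 + 1 + 4 + 4 = 12 = |G|.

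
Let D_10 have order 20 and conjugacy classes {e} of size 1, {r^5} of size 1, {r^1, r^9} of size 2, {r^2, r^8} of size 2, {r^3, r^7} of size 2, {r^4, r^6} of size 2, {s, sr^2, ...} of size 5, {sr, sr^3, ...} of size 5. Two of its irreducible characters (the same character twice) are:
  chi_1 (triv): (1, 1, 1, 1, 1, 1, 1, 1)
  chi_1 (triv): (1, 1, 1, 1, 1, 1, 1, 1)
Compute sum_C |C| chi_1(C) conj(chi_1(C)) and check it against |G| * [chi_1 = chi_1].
Sum = 20 = |G| = 20; so <chi_1, chi_1> = 1 (norm-1 confirms irreducibility).

Argument: Compute term by term over conjugacy classes (|C| * chi_1(C) * conj(chi_1(C))):
  1*(1)*conj(1) + 1*(1)*conj(1) + 2*(1)*conj(1) + 2*(1)*conj(1) + 2*(1)*conj(1) + 2*(1)*conj(1) + 5*(1)*conj(1) + 5*(1)*conj(1)
  = (1) + (1) + (2) + (2) + (2) + (2) + (5) + (5)
  = 20.
Dividing by |G| = 20 gives 20/20 = 1, matching the row-orthogonality relation <chi_1, chi_1> = [chi_1 = chi_1].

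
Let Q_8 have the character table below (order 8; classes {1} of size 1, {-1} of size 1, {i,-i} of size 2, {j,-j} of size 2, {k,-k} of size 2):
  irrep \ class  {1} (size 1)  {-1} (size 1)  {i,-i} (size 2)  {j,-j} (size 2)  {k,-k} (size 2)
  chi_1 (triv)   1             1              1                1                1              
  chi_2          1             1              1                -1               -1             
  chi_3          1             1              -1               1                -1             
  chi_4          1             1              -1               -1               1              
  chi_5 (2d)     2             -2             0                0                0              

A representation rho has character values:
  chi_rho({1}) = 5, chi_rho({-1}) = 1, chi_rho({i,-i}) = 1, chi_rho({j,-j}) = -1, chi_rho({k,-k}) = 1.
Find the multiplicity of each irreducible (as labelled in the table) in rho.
Multiplicities: chi_1: 1, chi_2: 1, chi_3: 0, chi_4: 1, chi_5: 1.

Derivation: Use <chi_rho, chi> = (1/|G|) sum_C |C| * chi_rho(C) * conj(chi(C)) with |G| = 8 for each irreducible chi in the table:
  <chi_rho, chi_1> = (1/8)[1*(5)*conj(1) + 1*(1)*conj(1) + 2*(1)*conj(1) + 2*(-1)*conj(1) + 2*(1)*conj(1)]
      = (1/8)[(5) + (1) + (2) + (-2) + (2)] = 8/8 = 1
  <chi_rho, chi_2> = (1/8)[1*(5)*conj(1) + 1*(1)*conj(1) + 2*(1)*conj(1) + 2*(-1)*conj(-1) + 2*(1)*conj(-1)]
      = (1/8)[(5) + (1) + (2) + (2) + (-2)] = 8/8 = 1
  <chi_rho, chi_3> = (1/8)[1*(5)*conj(1) + 1*(1)*conj(1) + 2*(1)*conj(-1) + 2*(-1)*conj(1) + 2*(1)*conj(-1)]
      = (1/8)[(5) + (1) + (-2) + (-2) + (-2)] = 0/8 = 0
  <chi_rho, chi_4> = (1/8)[1*(5)*conj(1) + 1*(1)*conj(1) + 2*(1)*conj(-1) + 2*(-1)*conj(-1) + 2*(1)*conj(1)]
      = (1/8)[(5) + (1) + (-2) + (2) + (2)] = 8/8 = 1
  <chi_rho, chi_5> = (1/8)[1*(5)*conj(2) + 1*(1)*conj(-2) + 2*(1)*conj(0) + 2*(-1)*conj(0) + 2*(1)*conj(0)]
      = (1/8)[(10) + (-2) + (0) + (0) + (0)] = 8/8 = 1
Dimension check: dim(rho) = sum (mult * dim) = 1*1 + 1*1 + 0*1 + 1*1 + 1*2 = 5 = chi_rho(e) = 5.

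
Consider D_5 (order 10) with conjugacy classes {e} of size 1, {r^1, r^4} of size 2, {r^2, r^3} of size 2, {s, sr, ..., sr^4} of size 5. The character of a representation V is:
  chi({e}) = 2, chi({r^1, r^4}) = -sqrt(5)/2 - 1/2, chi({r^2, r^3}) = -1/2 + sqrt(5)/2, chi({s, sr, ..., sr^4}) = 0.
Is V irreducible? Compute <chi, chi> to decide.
Irreducible: <chi, chi> = 1.

Details: <chi, chi> = (1/|G|) sum_C |C| * |chi(C)|^2 = (1/10)[1*|2|^2 + 2*|-sqrt(5)/2 - 1/2|^2 + 2*|-1/2 + sqrt(5)/2|^2 + 5*|0|^2]
  = (1/10)[(4) + (sqrt(5) + 3) + (3 - sqrt(5)) + (0)] = 10/10 = 1.
A character is irreducible iff <chi, chi> = 1, so this representation is irreducible.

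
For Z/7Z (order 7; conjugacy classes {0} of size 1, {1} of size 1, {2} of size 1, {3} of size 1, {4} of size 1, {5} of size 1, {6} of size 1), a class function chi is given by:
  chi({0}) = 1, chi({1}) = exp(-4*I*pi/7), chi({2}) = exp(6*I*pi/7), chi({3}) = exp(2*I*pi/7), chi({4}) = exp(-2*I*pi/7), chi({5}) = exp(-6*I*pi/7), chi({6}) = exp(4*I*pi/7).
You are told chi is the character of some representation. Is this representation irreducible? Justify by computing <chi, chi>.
Irreducible: <chi, chi> = 1.

Working: <chi, chi> = (1/|G|) sum_C |C| * |chi(C)|^2 = (1/7)[1*|1|^2 + 1*|exp(-4*I*pi/7)|^2 + 1*|exp(6*I*pi/7)|^2 + 1*|exp(2*I*pi/7)|^2 + 1*|exp(-2*I*pi/7)|^2 + 1*|exp(-6*I*pi/7)|^2 + 1*|exp(4*I*pi/7)|^2]
  = (1/7)[(1) + (1) + (1) + (1) + (1) + (1) + (1)] = 7/7 = 1.
(Exp terms are combined using exp(i*s)*conj(exp(i*t)) = exp(i*(s-t)), and sums of them are collapsed using the identity that for every m > 1 the m distinct m-th roots of unity sum to 0, e.g. 1 + exp(2*I*pi/3) + exp(-2*I*pi/3) = 0.)
A character is irreducible iff <chi, chi> = 1, so this representation is irreducible.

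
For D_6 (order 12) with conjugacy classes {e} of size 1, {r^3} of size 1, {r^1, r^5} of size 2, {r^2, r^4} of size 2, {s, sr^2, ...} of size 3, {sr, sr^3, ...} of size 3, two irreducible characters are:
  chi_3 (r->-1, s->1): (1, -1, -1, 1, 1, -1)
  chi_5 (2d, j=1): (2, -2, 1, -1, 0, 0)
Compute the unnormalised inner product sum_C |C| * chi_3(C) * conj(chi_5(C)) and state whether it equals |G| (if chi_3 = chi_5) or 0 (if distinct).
Sum = 0; so <chi_3, chi_5> = 0 (distinct irreducibles are orthogonal).

Explanation: Compute term by term over conjugacy classes (|C| * chi_3(C) * conj(chi_5(C))):
  1*(1)*conj(2) + 1*(-1)*conj(-2) + 2*(-1)*conj(1) + 2*(1)*conj(-1) + 3*(1)*conj(0) + 3*(-1)*conj(0)
  = (2) + (2) + (-2) + (-2) + (0) + (0)
  = 0.
Dividing by |G| = 12 gives 0/12 = 0, matching the row-orthogonality relation <chi_3, chi_5> = [chi_3 = chi_5].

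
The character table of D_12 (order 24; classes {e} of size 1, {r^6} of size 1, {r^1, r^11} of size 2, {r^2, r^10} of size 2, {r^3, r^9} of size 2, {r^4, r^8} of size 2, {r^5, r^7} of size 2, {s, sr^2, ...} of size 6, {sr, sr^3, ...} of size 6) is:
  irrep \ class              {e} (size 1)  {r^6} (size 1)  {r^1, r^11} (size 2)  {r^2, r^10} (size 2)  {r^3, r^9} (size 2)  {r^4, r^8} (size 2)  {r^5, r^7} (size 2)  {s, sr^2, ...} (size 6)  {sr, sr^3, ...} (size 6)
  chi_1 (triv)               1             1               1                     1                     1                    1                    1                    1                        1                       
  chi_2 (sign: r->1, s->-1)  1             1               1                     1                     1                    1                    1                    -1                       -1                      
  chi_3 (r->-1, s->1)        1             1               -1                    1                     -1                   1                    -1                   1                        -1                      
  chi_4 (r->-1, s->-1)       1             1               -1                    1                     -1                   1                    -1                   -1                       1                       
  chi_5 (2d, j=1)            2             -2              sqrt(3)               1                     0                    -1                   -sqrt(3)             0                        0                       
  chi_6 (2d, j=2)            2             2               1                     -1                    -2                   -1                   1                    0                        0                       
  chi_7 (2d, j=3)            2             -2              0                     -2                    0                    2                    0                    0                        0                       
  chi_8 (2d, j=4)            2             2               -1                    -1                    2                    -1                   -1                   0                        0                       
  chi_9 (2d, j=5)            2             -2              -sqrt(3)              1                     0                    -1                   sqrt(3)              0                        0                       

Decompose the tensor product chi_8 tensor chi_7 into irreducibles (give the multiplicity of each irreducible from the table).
chi_8 tensor chi_7 = chi_5 + chi_9 (all other irreducibles have multiplicity 0).

Derivation: The character of a tensor product is the pointwise product (chi_8 * chi_7)(C) = chi_8(C) * chi_7(C):
  {e}: (2)*(2), {r^6}: (2)*(-2), {r^1, r^11}: (-1)*(0), {r^2, r^10}: (-1)*(-2), {r^3, r^9}: (2)*(0), {r^4, r^8}: (-1)*(2), {r^5, r^7}: (-1)*(0), {s, sr^2, ...}: (0)*(0), {sr, sr^3, ...}: (0)*(0)
so (chi_8 * chi_7) takes values
  {e} -> 4, {r^6} -> -4, {r^1, r^11} -> 0, {r^2, r^10} -> 2, {r^3, r^9} -> 0, {r^4, r^8} -> -2, {r^5, r^7} -> 0, {s, sr^2, ...} -> 0, {sr, sr^3, ...} -> 0.
Now take the inner product of this character with each irreducible chi from the table, <chi_8*chi_7, chi> = (1/24) sum_C |C| (chi_8*chi_7)(C) conj(chi(C)):
  <chi_8*chi_7, chi_1> = (1/24)[1*(4)*conj(1) + 1*(-4)*conj(1) + 2*(0)*conj(1) + 2*(2)*conj(1) + 2*(0)*conj(1) + 2*(-2)*conj(1) + 2*(0)*conj(1) + 6*(0)*conj(1) + 6*(0)*conj(1)]
      = (1/24)[(4) + (-4) + (0) + (4) + (0) + (-4) + (0) + (0) + (0)] = 0/24 = 0
  <chi_8*chi_7, chi_2> = (1/24)[1*(4)*conj(1) + 1*(-4)*conj(1) + 2*(0)*conj(1) + 2*(2)*conj(1) + 2*(0)*conj(1) + 2*(-2)*conj(1) + 2*(0)*conj(1) + 6*(0)*conj(-1) + 6*(0)*conj(-1)]
      = (1/24)[(4) + (-4) + (0) + (4) + (0) + (-4) + (0) + (0) + (0)] = 0/24 = 0
  <chi_8*chi_7, chi_3> = (1/24)[1*(4)*conj(1) + 1*(-4)*conj(1) + 2*(0)*conj(-1) + 2*(2)*conj(1) + 2*(0)*conj(-1) + 2*(-2)*conj(1) + 2*(0)*conj(-1) + 6*(0)*conj(1) + 6*(0)*conj(-1)]
      = (1/24)[(4) + (-4) + (0) + (4) + (0) + (-4) + (0) + (0) + (0)] = 0/24 = 0
  <chi_8*chi_7, chi_4> = (1/24)[1*(4)*conj(1) + 1*(-4)*conj(1) + 2*(0)*conj(-1) + 2*(2)*conj(1) + 2*(0)*conj(-1) + 2*(-2)*conj(1) + 2*(0)*conj(-1) + 6*(0)*conj(-1) + 6*(0)*conj(1)]
      = (1/24)[(4) + (-4) + (0) + (4) + (0) + (-4) + (0) + (0) + (0)] = 0/24 = 0
  <chi_8*chi_7, chi_5> = (1/24)[1*(4)*conj(2) + 1*(-4)*conj(-2) + 2*(0)*conj(sqrt(3)) + 2*(2)*conj(1) + 2*(0)*conj(0) + 2*(-2)*conj(-1) + 2*(0)*conj(-sqrt(3)) + 6*(0)*conj(0) + 6*(0)*conj(0)]
      = (1/24)[(8) + (8) + (0) + (4) + (0) + (4) + (0) + (0) + (0)] = 24/24 = 1
  <chi_8*chi_7, chi_6> = (1/24)[1*(4)*conj(2) + 1*(-4)*conj(2) + 2*(0)*conj(1) + 2*(2)*conj(-1) + 2*(0)*conj(-2) + 2*(-2)*conj(-1) + 2*(0)*conj(1) + 6*(0)*conj(0) + 6*(0)*conj(0)]
      = (1/24)[(8) + (-8) + (0) + (-4) + (0) + (4) + (0) + (0) + (0)] = 0/24 = 0
  <chi_8*chi_7, chi_7> = (1/24)[1*(4)*conj(2) + 1*(-4)*conj(-2) + 2*(0)*conj(0) + 2*(2)*conj(-2) + 2*(0)*conj(0) + 2*(-2)*conj(2) + 2*(0)*conj(0) + 6*(0)*conj(0) + 6*(0)*conj(0)]
      = (1/24)[(8) + (8) + (0) + (-8) + (0) + (-8) + (0) + (0) + (0)] = 0/24 = 0
  <chi_8*chi_7, chi_8> = (1/24)[1*(4)*conj(2) + 1*(-4)*conj(2) + 2*(0)*conj(-1) + 2*(2)*conj(-1) + 2*(0)*conj(2) + 2*(-2)*conj(-1) + 2*(0)*conj(-1) + 6*(0)*conj(0) + 6*(0)*conj(0)]
      = (1/24)[(8) + (-8) + (0) + (-4) + (0) + (4) + (0) + (0) + (0)] = 0/24 = 0
  <chi_8*chi_7, chi_9> = (1/24)[1*(4)*conj(2) + 1*(-4)*conj(-2) + 2*(0)*conj(-sqrt(3)) + 2*(2)*conj(1) + 2*(0)*conj(0) + 2*(-2)*conj(-1) + 2*(0)*conj(sqrt(3)) + 6*(0)*conj(0) + 6*(0)*conj(0)]
      = (1/24)[(8) + (8) + (0) + (4) + (0) + (4) + (0) + (0) + (0)] = 24/24 = 1
Hence the multiplicities are chi_5: 1, chi_9: 1. Dimension check: dim(chi_8)*dim(chi_7) = 2*2 = 4 and sum (mult * dim) = 1*2 + 1*2 = 4.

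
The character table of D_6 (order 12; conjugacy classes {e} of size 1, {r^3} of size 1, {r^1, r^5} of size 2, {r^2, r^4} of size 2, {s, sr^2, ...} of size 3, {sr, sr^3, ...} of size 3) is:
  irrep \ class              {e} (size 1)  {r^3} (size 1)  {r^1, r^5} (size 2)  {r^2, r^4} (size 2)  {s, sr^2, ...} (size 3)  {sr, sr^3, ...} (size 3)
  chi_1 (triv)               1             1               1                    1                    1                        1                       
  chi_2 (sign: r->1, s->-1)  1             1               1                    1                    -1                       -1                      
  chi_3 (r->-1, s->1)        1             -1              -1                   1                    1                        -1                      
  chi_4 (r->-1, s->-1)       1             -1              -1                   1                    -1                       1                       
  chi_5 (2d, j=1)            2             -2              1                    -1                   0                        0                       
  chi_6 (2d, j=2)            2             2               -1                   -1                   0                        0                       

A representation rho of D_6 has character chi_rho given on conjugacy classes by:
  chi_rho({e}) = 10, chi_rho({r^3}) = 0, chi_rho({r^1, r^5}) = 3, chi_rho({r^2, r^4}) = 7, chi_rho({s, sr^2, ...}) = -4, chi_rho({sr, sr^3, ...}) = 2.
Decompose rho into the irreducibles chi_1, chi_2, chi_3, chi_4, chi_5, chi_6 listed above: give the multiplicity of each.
Multiplicities: chi_1: 2, chi_2: 3, chi_3: 0, chi_4: 3, chi_5: 1, chi_6: 0.

Details: Use <chi_rho, chi> = (1/|G|) sum_C |C| * chi_rho(C) * conj(chi(C)) with |G| = 12 for each irreducible chi in the table:
  <chi_rho, chi_1> = (1/12)[1*(10)*conj(1) + 1*(0)*conj(1) + 2*(3)*conj(1) + 2*(7)*conj(1) + 3*(-4)*conj(1) + 3*(2)*conj(1)]
      = (1/12)[(10) + (0) + (6) + (14) + (-12) + (6)] = 24/12 = 2
  <chi_rho, chi_2> = (1/12)[1*(10)*conj(1) + 1*(0)*conj(1) + 2*(3)*conj(1) + 2*(7)*conj(1) + 3*(-4)*conj(-1) + 3*(2)*conj(-1)]
      = (1/12)[(10) + (0) + (6) + (14) + (12) + (-6)] = 36/12 = 3
  <chi_rho, chi_3> = (1/12)[1*(10)*conj(1) + 1*(0)*conj(-1) + 2*(3)*conj(-1) + 2*(7)*conj(1) + 3*(-4)*conj(1) + 3*(2)*conj(-1)]
      = (1/12)[(10) + (0) + (-6) + (14) + (-12) + (-6)] = 0/12 = 0
  <chi_rho, chi_4> = (1/12)[1*(10)*conj(1) + 1*(0)*conj(-1) + 2*(3)*conj(-1) + 2*(7)*conj(1) + 3*(-4)*conj(-1) + 3*(2)*conj(1)]
      = (1/12)[(10) + (0) + (-6) + (14) + (12) + (6)] = 36/12 = 3
  <chi_rho, chi_5> = (1/12)[1*(10)*conj(2) + 1*(0)*conj(-2) + 2*(3)*conj(1) + 2*(7)*conj(-1) + 3*(-4)*conj(0) + 3*(2)*conj(0)]
      = (1/12)[(20) + (0) + (6) + (-14) + (0) + (0)] = 12/12 = 1
  <chi_rho, chi_6> = (1/12)[1*(10)*conj(2) + 1*(0)*conj(2) + 2*(3)*conj(-1) + 2*(7)*conj(-1) + 3*(-4)*conj(0) + 3*(2)*conj(0)]
      = (1/12)[(20) + (0) + (-6) + (-14) + (0) + (0)] = 0/12 = 0
Dimension check: dim(rho) = sum (mult * dim) = 2*1 + 3*1 + 0*1 + 3*1 + 1*2 + 0*2 = 10 = chi_rho(e) = 10.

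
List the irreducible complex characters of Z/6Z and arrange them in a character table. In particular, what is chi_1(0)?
Character table of Z/6Z (irreps indexed chi_0,...,chi_5 with chi_k(m) = zeta_6^(k*m), zeta_6 = exp(2*pi*i/6)):
  irrep \ class  {0} (size 1)  {1} (size 1)    {2} (size 1)    {3} (size 1)  {4} (size 1)    {5} (size 1)  
  chi_0          1             1               1               1             1               1             
  chi_1          1             exp(I*pi/3)     exp(2*I*pi/3)   -1            exp(-2*I*pi/3)  exp(-I*pi/3)  
  chi_2          1             exp(2*I*pi/3)   exp(-2*I*pi/3)  1             exp(2*I*pi/3)   exp(-2*I*pi/3)
  chi_3          1             -1              1               -1            1               -1            
  chi_4          1             exp(-2*I*pi/3)  exp(2*I*pi/3)   1             exp(-2*I*pi/3)  exp(2*I*pi/3) 
  chi_5          1             exp(-I*pi/3)    exp(-2*I*pi/3)  -1            exp(2*I*pi/3)   exp(I*pi/3)   

Spot check: chi_1(0) = zeta_6^(1*0) = zeta_6^0 = 1.

Justification: Z/6Z is abelian, so all 6 irreducible complex representations are 1-dimensional. They are given by chi_k(m) = zeta_6^(k*m) for k = 0,...,5. Row orthogonality: sum_m chi_k(m) conj(chi_l(m)) = 6 * [k = l].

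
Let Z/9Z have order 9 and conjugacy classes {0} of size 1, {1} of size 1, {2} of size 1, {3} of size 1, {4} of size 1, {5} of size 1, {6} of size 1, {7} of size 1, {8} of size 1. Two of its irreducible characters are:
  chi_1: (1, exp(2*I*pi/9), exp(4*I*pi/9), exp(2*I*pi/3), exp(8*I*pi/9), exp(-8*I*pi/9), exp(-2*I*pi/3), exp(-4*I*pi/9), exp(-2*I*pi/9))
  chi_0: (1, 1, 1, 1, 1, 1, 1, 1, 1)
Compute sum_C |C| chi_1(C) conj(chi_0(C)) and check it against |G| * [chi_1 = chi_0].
Sum = 0; so <chi_1, chi_0> = 0 (distinct irreducibles are orthogonal).

Compute term by term over conjugacy classes (|C| * chi_1(C) * conj(chi_0(C))):
  1*(1)*conj(1) + 1*(exp(2*I*pi/9))*conj(1) + 1*(exp(4*I*pi/9))*conj(1) + 1*(exp(2*I*pi/3))*conj(1) + 1*(exp(8*I*pi/9))*conj(1) + 1*(exp(-8*I*pi/9))*conj(1) + 1*(exp(-2*I*pi/3))*conj(1) + 1*(exp(-4*I*pi/9))*conj(1) + 1*(exp(-2*I*pi/9))*conj(1)
  = (1) + (exp(2*I*pi/9)) + (exp(4*I*pi/9)) + (exp(2*I*pi/3)) + (exp(8*I*pi/9)) + (exp(-8*I*pi/9)) + (exp(-2*I*pi/3)) + (exp(-4*I*pi/9)) + (exp(-2*I*pi/9))
  = 0.
(Exp terms are combined using exp(i*s)*conj(exp(i*t)) = exp(i*(s-t)), and sums of them are collapsed using the identity that for every m > 1 the m distinct m-th roots of unity sum to 0, e.g. 1 + exp(2*I*pi/3) + exp(-2*I*pi/3) = 0.)
Dividing by |G| = 9 gives 0/9 = 0, matching the row-orthogonality relation <chi_1, chi_0> = [chi_1 = chi_0].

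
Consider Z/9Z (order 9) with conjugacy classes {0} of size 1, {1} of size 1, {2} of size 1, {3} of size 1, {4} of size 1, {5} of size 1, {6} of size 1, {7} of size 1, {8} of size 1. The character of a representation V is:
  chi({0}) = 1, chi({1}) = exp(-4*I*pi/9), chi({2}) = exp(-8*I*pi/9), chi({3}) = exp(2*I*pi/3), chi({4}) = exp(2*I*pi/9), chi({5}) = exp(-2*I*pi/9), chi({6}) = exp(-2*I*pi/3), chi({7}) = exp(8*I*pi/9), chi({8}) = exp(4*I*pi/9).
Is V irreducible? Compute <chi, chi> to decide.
Irreducible: <chi, chi> = 1.

Proof sketch: <chi, chi> = (1/|G|) sum_C |C| * |chi(C)|^2 = (1/9)[1*|1|^2 + 1*|exp(-4*I*pi/9)|^2 + 1*|exp(-8*I*pi/9)|^2 + 1*|exp(2*I*pi/3)|^2 + 1*|exp(2*I*pi/9)|^2 + 1*|exp(-2*I*pi/9)|^2 + 1*|exp(-2*I*pi/3)|^2 + 1*|exp(8*I*pi/9)|^2 + 1*|exp(4*I*pi/9)|^2]
  = (1/9)[(1) + (1) + (1) + (1) + (1) + (1) + (1) + (1) + (1)] = 9/9 = 1.
(Exp terms are combined using exp(i*s)*conj(exp(i*t)) = exp(i*(s-t)), and sums of them are collapsed using the identity that for every m > 1 the m distinct m-th roots of unity sum to 0, e.g. 1 + exp(2*I*pi/3) + exp(-2*I*pi/3) = 0.)
A character is irreducible iff <chi, chi> = 1, so this representation is irreducible.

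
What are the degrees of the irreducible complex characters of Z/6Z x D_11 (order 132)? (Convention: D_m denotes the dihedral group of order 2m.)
Dimensions: 1, 1, 1, 1, 1, 1, 1, 1, 1, 1, 1, 1, 2, 2, 2, 2, 2, 2, 2, 2, 2, 2, 2, 2, 2, 2, 2, 2, 2, 2, 2, 2, 2, 2, 2, 2, 2, 2, 2, 2, 2, 2

There are 42 irreducibles (= number of conjugacy classes). Their dimensions d_i satisfy sum d_i^2 = |G| = 132: 1 + 1 + 1 + 1 + 1 + 1 + 1 + 1 + 1 + 1 + 1 + 1 + 4 + 4 + 4 + 4 + 4 + 4 + 4 + 4 + 4 + 4 + 4 + 4 + 4 + 4 + 4 + 4 + 4 + 4 + 4 + 4 + 4 + 4 + 4 + 4 + 4 + 4 + 4 + 4 + 4 + 4 = 132. (For the product with Z/6Z: each of the 6 1-dim characters of Z/6Z tensors with each irrep of D_11, giving 6 copies of each D_11-dimension.)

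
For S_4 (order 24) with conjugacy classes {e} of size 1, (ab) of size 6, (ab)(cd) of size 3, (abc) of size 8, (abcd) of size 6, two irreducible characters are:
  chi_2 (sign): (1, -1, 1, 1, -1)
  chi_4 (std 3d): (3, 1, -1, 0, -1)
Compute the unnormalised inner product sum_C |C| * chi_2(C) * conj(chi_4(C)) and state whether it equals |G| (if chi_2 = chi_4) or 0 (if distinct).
Sum = 0; so <chi_2, chi_4> = 0 (distinct irreducibles are orthogonal).

Working: Compute term by term over conjugacy classes (|C| * chi_2(C) * conj(chi_4(C))):
  1*(1)*conj(3) + 6*(-1)*conj(1) + 3*(1)*conj(-1) + 8*(1)*conj(0) + 6*(-1)*conj(-1)
  = (3) + (-6) + (-3) + (0) + (6)
  = 0.
Dividing by |G| = 24 gives 0/24 = 0, matching the row-orthogonality relation <chi_2, chi_4> = [chi_2 = chi_4].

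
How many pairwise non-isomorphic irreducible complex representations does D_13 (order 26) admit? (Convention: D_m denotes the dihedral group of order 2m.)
8

Reasoning: The number of irreducible complex representations of a finite group equals its number of conjugacy classes. D_13 has 8 conjugacy classes ((n+3)/2 for n odd), so D_13 (order 26) has exactly 8 irreducible complex representations.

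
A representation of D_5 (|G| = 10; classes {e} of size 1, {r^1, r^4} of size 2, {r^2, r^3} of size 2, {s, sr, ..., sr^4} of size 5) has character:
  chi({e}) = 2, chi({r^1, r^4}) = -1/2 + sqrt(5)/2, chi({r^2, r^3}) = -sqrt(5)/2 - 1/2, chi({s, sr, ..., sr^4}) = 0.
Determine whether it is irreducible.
Irreducible: <chi, chi> = 1.

<chi, chi> = (1/|G|) sum_C |C| * |chi(C)|^2 = (1/10)[1*|2|^2 + 2*|-1/2 + sqrt(5)/2|^2 + 2*|-sqrt(5)/2 - 1/2|^2 + 5*|0|^2]
  = (1/10)[(4) + (3 - sqrt(5)) + (sqrt(5) + 3) + (0)] = 10/10 = 1.
A character is irreducible iff <chi, chi> = 1, so this representation is irreducible.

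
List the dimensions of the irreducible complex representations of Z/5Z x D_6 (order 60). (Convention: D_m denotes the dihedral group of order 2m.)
Dimensions: 1, 1, 1, 1, 1, 1, 1, 1, 1, 1, 1, 1, 1, 1, 1, 1, 1, 1, 1, 1, 2, 2, 2, 2, 2, 2, 2, 2, 2, 2

Solution. There are 30 irreducibles (= number of conjugacy classes). Their dimensions d_i satisfy sum d_i^2 = |G| = 60: 1 + 1 + 1 + 1 + 1 + 1 + 1 + 1 + 1 + 1 + 1 + 1 + 1 + 1 + 1 + 1 + 1 + 1 + 1 + 1 + 4 + 4 + 4 + 4 + 4 + 4 + 4 + 4 + 4 + 4 = 60. (For the product with Z/5Z: each of the 5 1-dim characters of Z/5Z tensors with each irrep of D_6, giving 5 copies of each D_6-dimension.)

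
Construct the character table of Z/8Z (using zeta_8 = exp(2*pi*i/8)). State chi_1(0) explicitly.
Character table of Z/8Z (irreps indexed chi_0,...,chi_7 with chi_k(m) = zeta_8^(k*m), zeta_8 = exp(2*pi*i/8)):
  irrep \ class  {0} (size 1)  {1} (size 1)    {2} (size 1)  {3} (size 1)    {4} (size 1)  {5} (size 1)    {6} (size 1)  {7} (size 1)  
  chi_0          1             1               1             1               1             1               1             1             
  chi_1          1             exp(I*pi/4)     I             exp(3*I*pi/4)   -1            exp(-3*I*pi/4)  -I            exp(-I*pi/4)  
  chi_2          1             I               -1            -I              1             I               -1            -I            
  chi_3          1             exp(3*I*pi/4)   -I            exp(I*pi/4)     -1            exp(-I*pi/4)    I             exp(-3*I*pi/4)
  chi_4          1             -1              1             -1              1             -1              1             -1            
  chi_5          1             exp(-3*I*pi/4)  I             exp(-I*pi/4)    -1            exp(I*pi/4)     -I            exp(3*I*pi/4) 
  chi_6          1             -I              -1            I               1             -I              -1            I             
  chi_7          1             exp(-I*pi/4)    -I            exp(-3*I*pi/4)  -1            exp(3*I*pi/4)   I             exp(I*pi/4)   

Spot check: chi_1(0) = zeta_8^(1*0) = zeta_8^0 = 1.

Derivation: Z/8Z is abelian, so all 8 irreducible complex representations are 1-dimensional. They are given by chi_k(m) = zeta_8^(k*m) for k = 0,...,7. Row orthogonality: sum_m chi_k(m) conj(chi_l(m)) = 8 * [k = l].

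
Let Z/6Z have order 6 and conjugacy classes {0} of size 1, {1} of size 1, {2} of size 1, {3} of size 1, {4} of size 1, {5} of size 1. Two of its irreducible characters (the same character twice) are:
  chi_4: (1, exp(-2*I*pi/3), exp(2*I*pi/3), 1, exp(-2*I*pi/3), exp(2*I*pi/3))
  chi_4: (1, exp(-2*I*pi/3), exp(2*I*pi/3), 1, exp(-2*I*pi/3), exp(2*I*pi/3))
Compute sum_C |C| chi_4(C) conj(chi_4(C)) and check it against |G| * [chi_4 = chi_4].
Sum = 6 = |G| = 6; so <chi_4, chi_4> = 1 (norm-1 confirms irreducibility).

Derivation: Compute term by term over conjugacy classes (|C| * chi_4(C) * conj(chi_4(C))):
  1*(1)*conj(1) + 1*(exp(-2*I*pi/3))*conj(exp(-2*I*pi/3)) + 1*(exp(2*I*pi/3))*conj(exp(2*I*pi/3)) + 1*(1)*conj(1) + 1*(exp(-2*I*pi/3))*conj(exp(-2*I*pi/3)) + 1*(exp(2*I*pi/3))*conj(exp(2*I*pi/3))
  = (1) + (1) + (1) + (1) + (1) + (1)
  = 6.
(Exp terms are combined using exp(i*s)*conj(exp(i*t)) = exp(i*(s-t)), and sums of them are collapsed using the identity that for every m > 1 the m distinct m-th roots of unity sum to 0, e.g. 1 + exp(2*I*pi/3) + exp(-2*I*pi/3) = 0.)
Dividing by |G| = 6 gives 6/6 = 1, matching the row-orthogonality relation <chi_4, chi_4> = [chi_4 = chi_4].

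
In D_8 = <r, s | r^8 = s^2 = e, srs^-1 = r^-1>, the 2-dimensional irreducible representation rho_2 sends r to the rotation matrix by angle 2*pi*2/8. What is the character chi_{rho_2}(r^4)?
chi_{rho_2}(r^4) = 2*cos(2*pi*2*4/8) = 2

Proof sketch: rho_2(r^4) is rotation by angle 2*pi*2*4/8, whose trace is 2*cos(2*pi*2*4/8) = 2.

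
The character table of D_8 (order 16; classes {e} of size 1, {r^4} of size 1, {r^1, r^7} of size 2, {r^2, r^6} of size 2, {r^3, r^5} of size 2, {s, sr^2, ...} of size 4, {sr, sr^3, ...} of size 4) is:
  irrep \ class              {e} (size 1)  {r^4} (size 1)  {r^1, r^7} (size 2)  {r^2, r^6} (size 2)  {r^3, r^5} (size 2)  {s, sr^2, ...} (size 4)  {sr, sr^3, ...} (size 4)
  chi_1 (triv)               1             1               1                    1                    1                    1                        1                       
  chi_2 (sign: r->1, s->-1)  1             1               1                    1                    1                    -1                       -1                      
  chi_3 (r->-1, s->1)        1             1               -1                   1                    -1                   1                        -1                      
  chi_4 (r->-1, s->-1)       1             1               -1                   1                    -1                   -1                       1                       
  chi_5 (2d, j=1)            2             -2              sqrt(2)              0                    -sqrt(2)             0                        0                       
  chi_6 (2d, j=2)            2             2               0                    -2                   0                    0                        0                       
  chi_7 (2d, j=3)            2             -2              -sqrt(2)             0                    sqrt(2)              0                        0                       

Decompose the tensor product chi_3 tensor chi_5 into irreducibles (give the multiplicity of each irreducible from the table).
chi_3 tensor chi_5 = chi_7 (all other irreducibles have multiplicity 0).

Derivation: The character of a tensor product is the pointwise product (chi_3 * chi_5)(C) = chi_3(C) * chi_5(C):
  {e}: (1)*(2), {r^4}: (1)*(-2), {r^1, r^7}: (-1)*(sqrt(2)), {r^2, r^6}: (1)*(0), {r^3, r^5}: (-1)*(-sqrt(2)), {s, sr^2, ...}: (1)*(0), {sr, sr^3, ...}: (-1)*(0)
so (chi_3 * chi_5) takes values
  {e} -> 2, {r^4} -> -2, {r^1, r^7} -> -sqrt(2), {r^2, r^6} -> 0, {r^3, r^5} -> sqrt(2), {s, sr^2, ...} -> 0, {sr, sr^3, ...} -> 0.
Now take the inner product of this character with each irreducible chi from the table, <chi_3*chi_5, chi> = (1/16) sum_C |C| (chi_3*chi_5)(C) conj(chi(C)):
  <chi_3*chi_5, chi_1> = (1/16)[1*(2)*conj(1) + 1*(-2)*conj(1) + 2*(-sqrt(2))*conj(1) + 2*(0)*conj(1) + 2*(sqrt(2))*conj(1) + 4*(0)*conj(1) + 4*(0)*conj(1)]
      = (1/16)[(2) + (-2) + (-2*sqrt(2)) + (0) + (2*sqrt(2)) + (0) + (0)] = 0/16 = 0
  <chi_3*chi_5, chi_2> = (1/16)[1*(2)*conj(1) + 1*(-2)*conj(1) + 2*(-sqrt(2))*conj(1) + 2*(0)*conj(1) + 2*(sqrt(2))*conj(1) + 4*(0)*conj(-1) + 4*(0)*conj(-1)]
      = (1/16)[(2) + (-2) + (-2*sqrt(2)) + (0) + (2*sqrt(2)) + (0) + (0)] = 0/16 = 0
  <chi_3*chi_5, chi_3> = (1/16)[1*(2)*conj(1) + 1*(-2)*conj(1) + 2*(-sqrt(2))*conj(-1) + 2*(0)*conj(1) + 2*(sqrt(2))*conj(-1) + 4*(0)*conj(1) + 4*(0)*conj(-1)]
      = (1/16)[(2) + (-2) + (2*sqrt(2)) + (0) + (-2*sqrt(2)) + (0) + (0)] = 0/16 = 0
  <chi_3*chi_5, chi_4> = (1/16)[1*(2)*conj(1) + 1*(-2)*conj(1) + 2*(-sqrt(2))*conj(-1) + 2*(0)*conj(1) + 2*(sqrt(2))*conj(-1) + 4*(0)*conj(-1) + 4*(0)*conj(1)]
      = (1/16)[(2) + (-2) + (2*sqrt(2)) + (0) + (-2*sqrt(2)) + (0) + (0)] = 0/16 = 0
  <chi_3*chi_5, chi_5> = (1/16)[1*(2)*conj(2) + 1*(-2)*conj(-2) + 2*(-sqrt(2))*conj(sqrt(2)) + 2*(0)*conj(0) + 2*(sqrt(2))*conj(-sqrt(2)) + 4*(0)*conj(0) + 4*(0)*conj(0)]
      = (1/16)[(4) + (4) + (-4) + (0) + (-4) + (0) + (0)] = 0/16 = 0
  <chi_3*chi_5, chi_6> = (1/16)[1*(2)*conj(2) + 1*(-2)*conj(2) + 2*(-sqrt(2))*conj(0) + 2*(0)*conj(-2) + 2*(sqrt(2))*conj(0) + 4*(0)*conj(0) + 4*(0)*conj(0)]
      = (1/16)[(4) + (-4) + (0) + (0) + (0) + (0) + (0)] = 0/16 = 0
  <chi_3*chi_5, chi_7> = (1/16)[1*(2)*conj(2) + 1*(-2)*conj(-2) + 2*(-sqrt(2))*conj(-sqrt(2)) + 2*(0)*conj(0) + 2*(sqrt(2))*conj(sqrt(2)) + 4*(0)*conj(0) + 4*(0)*conj(0)]
      = (1/16)[(4) + (4) + (4) + (0) + (4) + (0) + (0)] = 16/16 = 1
Hence the multiplicities are chi_7: 1. Dimension check: dim(chi_3)*dim(chi_5) = 1*2 = 2 and sum (mult * dim) = 1*2 = 2.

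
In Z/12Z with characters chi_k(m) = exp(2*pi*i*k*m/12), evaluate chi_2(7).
chi_2(7) = zeta_12^14 = exp(I*pi/3)

Argument: chi_2(7) = zeta_12^(2*7) = zeta_12^14. Since zeta_12^12 = 1, this equals zeta_12^2 = exp(2*pi*i*2/12) = exp(I*pi/3).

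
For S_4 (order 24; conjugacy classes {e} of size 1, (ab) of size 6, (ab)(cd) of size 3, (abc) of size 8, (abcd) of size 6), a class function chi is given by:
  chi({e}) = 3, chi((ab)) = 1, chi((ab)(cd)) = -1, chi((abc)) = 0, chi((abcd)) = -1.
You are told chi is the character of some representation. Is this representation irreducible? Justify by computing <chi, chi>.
Irreducible: <chi, chi> = 1.

Why: <chi, chi> = (1/|G|) sum_C |C| * |chi(C)|^2 = (1/24)[1*|3|^2 + 6*|1|^2 + 3*|-1|^2 + 8*|0|^2 + 6*|-1|^2]
  = (1/24)[(9) + (6) + (3) + (0) + (6)] = 24/24 = 1.
A character is irreducible iff <chi, chi> = 1, so this representation is irreducible.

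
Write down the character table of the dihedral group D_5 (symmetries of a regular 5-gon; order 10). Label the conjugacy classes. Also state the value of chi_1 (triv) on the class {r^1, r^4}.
Conjugacy classes: {e} of size 1, {r^1, r^4} of size 2, {r^2, r^3} of size 2, {s, sr, ..., sr^4} of size 5.
Character table:
  irrep \ class              {e} (size 1)  {r^1, r^4} (size 2)  {r^2, r^3} (size 2)  {s, sr, ..., sr^4} (size 5)
  chi_1 (triv)               1             1                    1                    1                          
  chi_2 (sign: r->1, s->-1)  1             1                    1                    -1                         
  chi_3 (2d, j=1)            2             -1/2 + sqrt(5)/2     -sqrt(5)/2 - 1/2     0                          
  chi_4 (2d, j=2)            2             -sqrt(5)/2 - 1/2     -1/2 + sqrt(5)/2     0                          

Spot check: chi_1 (triv) on {r^1, r^4} = 1.

Justification: D_5 has order 2*5 = 10 with 4 conjugacy classes, hence 4 irreducibles. Sum of squared dims 1 + 1 + 4 + 4 = 10 = |G|. Linear characters come from the abelianisation; the 2-dimensional irreps have character r^k -> 2*cos(2*pi*j*k/5), reflections -> 0.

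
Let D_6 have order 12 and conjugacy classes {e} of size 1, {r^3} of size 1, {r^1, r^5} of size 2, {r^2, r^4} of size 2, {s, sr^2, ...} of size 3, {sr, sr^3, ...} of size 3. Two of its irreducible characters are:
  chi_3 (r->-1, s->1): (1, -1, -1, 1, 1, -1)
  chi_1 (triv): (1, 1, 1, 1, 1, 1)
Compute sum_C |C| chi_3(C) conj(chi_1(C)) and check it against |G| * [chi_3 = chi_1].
Sum = 0; so <chi_3, chi_1> = 0 (distinct irreducibles are orthogonal).

Why: Compute term by term over conjugacy classes (|C| * chi_3(C) * conj(chi_1(C))):
  1*(1)*conj(1) + 1*(-1)*conj(1) + 2*(-1)*conj(1) + 2*(1)*conj(1) + 3*(1)*conj(1) + 3*(-1)*conj(1)
  = (1) + (-1) + (-2) + (2) + (3) + (-3)
  = 0.
Dividing by |G| = 12 gives 0/12 = 0, matching the row-orthogonality relation <chi_3, chi_1> = [chi_3 = chi_1].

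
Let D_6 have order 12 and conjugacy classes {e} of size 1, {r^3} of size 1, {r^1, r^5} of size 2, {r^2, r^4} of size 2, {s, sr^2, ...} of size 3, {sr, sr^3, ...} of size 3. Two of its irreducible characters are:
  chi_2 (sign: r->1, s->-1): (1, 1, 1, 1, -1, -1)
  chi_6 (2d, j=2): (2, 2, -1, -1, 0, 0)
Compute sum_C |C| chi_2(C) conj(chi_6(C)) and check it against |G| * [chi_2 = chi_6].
Sum = 0; so <chi_2, chi_6> = 0 (distinct irreducibles are orthogonal).

Why: Compute term by term over conjugacy classes (|C| * chi_2(C) * conj(chi_6(C))):
  1*(1)*conj(2) + 1*(1)*conj(2) + 2*(1)*conj(-1) + 2*(1)*conj(-1) + 3*(-1)*conj(0) + 3*(-1)*conj(0)
  = (2) + (2) + (-2) + (-2) + (0) + (0)
  = 0.
Dividing by |G| = 12 gives 0/12 = 0, matching the row-orthogonality relation <chi_2, chi_6> = [chi_2 = chi_6].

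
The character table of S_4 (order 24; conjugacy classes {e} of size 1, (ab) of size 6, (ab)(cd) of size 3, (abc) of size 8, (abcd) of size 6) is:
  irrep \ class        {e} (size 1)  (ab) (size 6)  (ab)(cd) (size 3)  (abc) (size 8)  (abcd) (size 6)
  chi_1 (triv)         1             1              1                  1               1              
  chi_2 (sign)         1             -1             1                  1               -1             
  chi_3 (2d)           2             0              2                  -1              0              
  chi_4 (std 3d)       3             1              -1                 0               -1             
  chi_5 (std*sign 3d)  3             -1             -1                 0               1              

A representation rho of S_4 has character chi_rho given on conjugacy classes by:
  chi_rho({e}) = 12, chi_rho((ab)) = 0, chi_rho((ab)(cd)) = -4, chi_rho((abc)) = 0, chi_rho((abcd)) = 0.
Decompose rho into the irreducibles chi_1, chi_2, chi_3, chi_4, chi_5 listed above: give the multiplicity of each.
Multiplicities: chi_1: 0, chi_2: 0, chi_3: 0, chi_4: 2, chi_5: 2.

Reasoning: Use <chi_rho, chi> = (1/|G|) sum_C |C| * chi_rho(C) * conj(chi(C)) with |G| = 24 for each irreducible chi in the table:
  <chi_rho, chi_1> = (1/24)[1*(12)*conj(1) + 6*(0)*conj(1) + 3*(-4)*conj(1) + 8*(0)*conj(1) + 6*(0)*conj(1)]
      = (1/24)[(12) + (0) + (-12) + (0) + (0)] = 0/24 = 0
  <chi_rho, chi_2> = (1/24)[1*(12)*conj(1) + 6*(0)*conj(-1) + 3*(-4)*conj(1) + 8*(0)*conj(1) + 6*(0)*conj(-1)]
      = (1/24)[(12) + (0) + (-12) + (0) + (0)] = 0/24 = 0
  <chi_rho, chi_3> = (1/24)[1*(12)*conj(2) + 6*(0)*conj(0) + 3*(-4)*conj(2) + 8*(0)*conj(-1) + 6*(0)*conj(0)]
      = (1/24)[(24) + (0) + (-24) + (0) + (0)] = 0/24 = 0
  <chi_rho, chi_4> = (1/24)[1*(12)*conj(3) + 6*(0)*conj(1) + 3*(-4)*conj(-1) + 8*(0)*conj(0) + 6*(0)*conj(-1)]
      = (1/24)[(36) + (0) + (12) + (0) + (0)] = 48/24 = 2
  <chi_rho, chi_5> = (1/24)[1*(12)*conj(3) + 6*(0)*conj(-1) + 3*(-4)*conj(-1) + 8*(0)*conj(0) + 6*(0)*conj(1)]
      = (1/24)[(36) + (0) + (12) + (0) + (0)] = 48/24 = 2
Dimension check: dim(rho) = sum (mult * dim) = 0*1 + 0*1 + 0*2 + 2*3 + 2*3 = 12 = chi_rho(e) = 12.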